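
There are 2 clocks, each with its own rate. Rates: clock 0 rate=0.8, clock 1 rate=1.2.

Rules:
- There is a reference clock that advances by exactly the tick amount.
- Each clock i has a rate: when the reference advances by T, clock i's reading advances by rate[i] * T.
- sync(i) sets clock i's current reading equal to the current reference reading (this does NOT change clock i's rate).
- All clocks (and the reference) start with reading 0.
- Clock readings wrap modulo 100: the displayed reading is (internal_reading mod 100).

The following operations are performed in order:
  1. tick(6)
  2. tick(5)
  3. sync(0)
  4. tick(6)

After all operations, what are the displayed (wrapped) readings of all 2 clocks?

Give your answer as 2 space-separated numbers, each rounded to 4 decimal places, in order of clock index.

After op 1 tick(6): ref=6.0000 raw=[4.8000 7.2000]
After op 2 tick(5): ref=11.0000 raw=[8.8000 13.2000]
After op 3 sync(0): ref=11.0000 raw=[11.0000 13.2000]
After op 4 tick(6): ref=17.0000 raw=[15.8000 20.4000]
Wrap final raw readings (mod 100): 15.8000 mod 100 = 15.8000; 20.4000 mod 100 = 20.4000

Answer: 15.8000 20.4000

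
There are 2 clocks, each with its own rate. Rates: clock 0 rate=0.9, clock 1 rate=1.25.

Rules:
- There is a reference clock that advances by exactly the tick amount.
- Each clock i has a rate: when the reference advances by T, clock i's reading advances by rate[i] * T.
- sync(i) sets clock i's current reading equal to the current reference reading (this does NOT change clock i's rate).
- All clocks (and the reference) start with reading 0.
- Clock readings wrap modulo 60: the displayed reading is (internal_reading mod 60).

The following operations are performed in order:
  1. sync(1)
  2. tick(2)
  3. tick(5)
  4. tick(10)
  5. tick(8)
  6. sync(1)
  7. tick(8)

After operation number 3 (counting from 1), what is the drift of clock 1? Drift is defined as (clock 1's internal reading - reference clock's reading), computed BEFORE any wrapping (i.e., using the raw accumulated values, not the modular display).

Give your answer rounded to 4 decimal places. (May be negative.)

Answer: 1.7500

Derivation:
After op 1 sync(1): ref=0.0000 raw=[0.0000 0.0000]
After op 2 tick(2): ref=2.0000 raw=[1.8000 2.5000]
After op 3 tick(5): ref=7.0000 raw=[6.3000 8.7500]
Drift of clock 1 after op 3: 8.7500 - 7.0000 = 1.7500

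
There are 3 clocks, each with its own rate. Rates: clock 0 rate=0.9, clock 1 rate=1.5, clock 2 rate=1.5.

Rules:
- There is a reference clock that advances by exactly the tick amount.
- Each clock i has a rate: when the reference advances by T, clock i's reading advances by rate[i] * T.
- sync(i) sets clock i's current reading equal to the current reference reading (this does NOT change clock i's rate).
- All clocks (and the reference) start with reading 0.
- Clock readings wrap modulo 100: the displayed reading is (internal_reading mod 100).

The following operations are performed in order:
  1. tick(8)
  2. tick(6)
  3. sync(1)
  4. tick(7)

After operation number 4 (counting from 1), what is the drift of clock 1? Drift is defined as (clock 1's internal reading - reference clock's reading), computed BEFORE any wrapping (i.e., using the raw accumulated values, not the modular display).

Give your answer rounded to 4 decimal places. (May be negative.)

After op 1 tick(8): ref=8.0000 raw=[7.2000 12.0000 12.0000]
After op 2 tick(6): ref=14.0000 raw=[12.6000 21.0000 21.0000]
After op 3 sync(1): ref=14.0000 raw=[12.6000 14.0000 21.0000]
After op 4 tick(7): ref=21.0000 raw=[18.9000 24.5000 31.5000]
Drift of clock 1 after op 4: 24.5000 - 21.0000 = 3.5000

Answer: 3.5000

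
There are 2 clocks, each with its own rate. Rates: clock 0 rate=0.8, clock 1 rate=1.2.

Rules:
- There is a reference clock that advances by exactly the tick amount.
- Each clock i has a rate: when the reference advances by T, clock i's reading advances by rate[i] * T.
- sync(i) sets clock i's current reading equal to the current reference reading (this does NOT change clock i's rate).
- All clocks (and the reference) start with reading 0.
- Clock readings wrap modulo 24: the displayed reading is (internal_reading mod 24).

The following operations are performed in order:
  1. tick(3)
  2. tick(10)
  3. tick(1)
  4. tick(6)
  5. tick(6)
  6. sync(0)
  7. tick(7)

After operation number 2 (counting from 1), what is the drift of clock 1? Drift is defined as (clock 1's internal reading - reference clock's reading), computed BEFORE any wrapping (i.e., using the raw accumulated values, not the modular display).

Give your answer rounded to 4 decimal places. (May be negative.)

After op 1 tick(3): ref=3.0000 raw=[2.4000 3.6000]
After op 2 tick(10): ref=13.0000 raw=[10.4000 15.6000]
Drift of clock 1 after op 2: 15.6000 - 13.0000 = 2.6000

Answer: 2.6000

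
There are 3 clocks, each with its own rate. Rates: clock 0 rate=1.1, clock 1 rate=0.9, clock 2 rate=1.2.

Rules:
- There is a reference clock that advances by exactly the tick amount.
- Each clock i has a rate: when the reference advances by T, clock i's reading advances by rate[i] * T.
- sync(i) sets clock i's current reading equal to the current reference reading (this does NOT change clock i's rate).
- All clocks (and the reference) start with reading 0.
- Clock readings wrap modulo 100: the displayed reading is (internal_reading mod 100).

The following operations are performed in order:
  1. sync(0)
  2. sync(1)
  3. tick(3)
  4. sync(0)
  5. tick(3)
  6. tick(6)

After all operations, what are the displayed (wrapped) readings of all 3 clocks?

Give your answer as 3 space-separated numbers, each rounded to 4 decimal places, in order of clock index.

After op 1 sync(0): ref=0.0000 raw=[0.0000 0.0000 0.0000]
After op 2 sync(1): ref=0.0000 raw=[0.0000 0.0000 0.0000]
After op 3 tick(3): ref=3.0000 raw=[3.3000 2.7000 3.6000]
After op 4 sync(0): ref=3.0000 raw=[3.0000 2.7000 3.6000]
After op 5 tick(3): ref=6.0000 raw=[6.3000 5.4000 7.2000]
After op 6 tick(6): ref=12.0000 raw=[12.9000 10.8000 14.4000]
Wrap final raw readings (mod 100): 12.9000 mod 100 = 12.9000; 10.8000 mod 100 = 10.8000; 14.4000 mod 100 = 14.4000

Answer: 12.9000 10.8000 14.4000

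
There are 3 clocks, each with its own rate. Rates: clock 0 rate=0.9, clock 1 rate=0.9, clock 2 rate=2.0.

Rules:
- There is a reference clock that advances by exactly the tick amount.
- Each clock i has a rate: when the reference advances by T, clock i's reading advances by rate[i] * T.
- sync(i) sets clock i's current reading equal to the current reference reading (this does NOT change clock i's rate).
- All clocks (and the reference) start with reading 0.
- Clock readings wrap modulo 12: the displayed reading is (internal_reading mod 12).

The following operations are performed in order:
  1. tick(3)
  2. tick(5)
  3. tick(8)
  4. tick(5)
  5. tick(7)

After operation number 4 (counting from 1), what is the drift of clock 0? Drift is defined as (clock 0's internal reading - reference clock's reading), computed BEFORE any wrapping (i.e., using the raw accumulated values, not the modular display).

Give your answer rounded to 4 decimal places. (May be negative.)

After op 1 tick(3): ref=3.0000 raw=[2.7000 2.7000 6.0000]
After op 2 tick(5): ref=8.0000 raw=[7.2000 7.2000 16.0000]
After op 3 tick(8): ref=16.0000 raw=[14.4000 14.4000 32.0000]
After op 4 tick(5): ref=21.0000 raw=[18.9000 18.9000 42.0000]
Drift of clock 0 after op 4: 18.9000 - 21.0000 = -2.1000

Answer: -2.1000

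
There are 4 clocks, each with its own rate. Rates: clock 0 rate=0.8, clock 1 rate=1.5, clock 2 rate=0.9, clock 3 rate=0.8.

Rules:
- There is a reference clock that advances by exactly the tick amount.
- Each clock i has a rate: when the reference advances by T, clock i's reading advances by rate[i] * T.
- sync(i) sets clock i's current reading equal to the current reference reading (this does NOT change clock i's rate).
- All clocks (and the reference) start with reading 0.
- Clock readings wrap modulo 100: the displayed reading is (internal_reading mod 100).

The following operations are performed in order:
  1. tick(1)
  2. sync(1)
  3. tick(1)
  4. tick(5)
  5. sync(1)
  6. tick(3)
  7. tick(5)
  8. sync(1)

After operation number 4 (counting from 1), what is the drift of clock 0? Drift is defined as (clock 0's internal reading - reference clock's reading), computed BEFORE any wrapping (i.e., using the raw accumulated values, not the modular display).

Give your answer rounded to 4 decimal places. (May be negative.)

After op 1 tick(1): ref=1.0000 raw=[0.8000 1.5000 0.9000 0.8000]
After op 2 sync(1): ref=1.0000 raw=[0.8000 1.0000 0.9000 0.8000]
After op 3 tick(1): ref=2.0000 raw=[1.6000 2.5000 1.8000 1.6000]
After op 4 tick(5): ref=7.0000 raw=[5.6000 10.0000 6.3000 5.6000]
Drift of clock 0 after op 4: 5.6000 - 7.0000 = -1.4000

Answer: -1.4000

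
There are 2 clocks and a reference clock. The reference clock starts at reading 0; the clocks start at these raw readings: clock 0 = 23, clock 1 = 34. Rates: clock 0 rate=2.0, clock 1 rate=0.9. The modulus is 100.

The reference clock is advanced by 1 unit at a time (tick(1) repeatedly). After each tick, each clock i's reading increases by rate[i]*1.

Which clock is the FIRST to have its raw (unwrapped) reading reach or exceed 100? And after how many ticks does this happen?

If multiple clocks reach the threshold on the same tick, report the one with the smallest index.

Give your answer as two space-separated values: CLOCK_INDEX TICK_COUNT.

Answer: 0 39

Derivation:
clock 0: start=23, rate=2.0, needs 100-23 = 77; ticks = ceil(77/2.0) = ceil(38.5000) = 39; reading at tick 39 = 23 + 2.0*39 = 101.0000
clock 1: start=34, rate=0.9, needs 100-34 = 66; ticks = ceil(66/0.9) = ceil(73.3333) = 74; reading at tick 74 = 34 + 0.9*74 = 100.6000
Minimum tick count = 39; winners = [0]; smallest index = 0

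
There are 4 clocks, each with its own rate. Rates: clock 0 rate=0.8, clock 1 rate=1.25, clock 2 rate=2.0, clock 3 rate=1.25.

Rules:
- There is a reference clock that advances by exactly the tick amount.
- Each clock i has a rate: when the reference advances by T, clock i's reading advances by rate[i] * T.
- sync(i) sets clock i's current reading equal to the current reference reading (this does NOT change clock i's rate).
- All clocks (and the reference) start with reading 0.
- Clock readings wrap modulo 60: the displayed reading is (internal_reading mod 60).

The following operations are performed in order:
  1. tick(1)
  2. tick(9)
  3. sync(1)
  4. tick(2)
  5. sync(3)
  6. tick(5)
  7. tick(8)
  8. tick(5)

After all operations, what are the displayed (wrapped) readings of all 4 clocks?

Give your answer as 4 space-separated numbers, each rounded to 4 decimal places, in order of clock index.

Answer: 24.0000 35.0000 0.0000 34.5000

Derivation:
After op 1 tick(1): ref=1.0000 raw=[0.8000 1.2500 2.0000 1.2500]
After op 2 tick(9): ref=10.0000 raw=[8.0000 12.5000 20.0000 12.5000]
After op 3 sync(1): ref=10.0000 raw=[8.0000 10.0000 20.0000 12.5000]
After op 4 tick(2): ref=12.0000 raw=[9.6000 12.5000 24.0000 15.0000]
After op 5 sync(3): ref=12.0000 raw=[9.6000 12.5000 24.0000 12.0000]
After op 6 tick(5): ref=17.0000 raw=[13.6000 18.7500 34.0000 18.2500]
After op 7 tick(8): ref=25.0000 raw=[20.0000 28.7500 50.0000 28.2500]
After op 8 tick(5): ref=30.0000 raw=[24.0000 35.0000 60.0000 34.5000]
Wrap final raw readings (mod 60): 24.0000 mod 60 = 24.0000; 35.0000 mod 60 = 35.0000; 60.0000 mod 60 = 0.0000; 34.5000 mod 60 = 34.5000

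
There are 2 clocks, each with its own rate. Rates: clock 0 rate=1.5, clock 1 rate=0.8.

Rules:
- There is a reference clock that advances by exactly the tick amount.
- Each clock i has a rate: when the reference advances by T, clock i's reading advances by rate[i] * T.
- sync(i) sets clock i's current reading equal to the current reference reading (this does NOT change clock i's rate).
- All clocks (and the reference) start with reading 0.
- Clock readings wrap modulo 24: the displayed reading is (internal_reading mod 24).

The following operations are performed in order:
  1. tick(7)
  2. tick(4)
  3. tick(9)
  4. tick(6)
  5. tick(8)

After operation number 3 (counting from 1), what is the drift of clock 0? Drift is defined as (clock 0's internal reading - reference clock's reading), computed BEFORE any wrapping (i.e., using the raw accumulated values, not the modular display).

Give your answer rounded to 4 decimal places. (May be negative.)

Answer: 10.0000

Derivation:
After op 1 tick(7): ref=7.0000 raw=[10.5000 5.6000]
After op 2 tick(4): ref=11.0000 raw=[16.5000 8.8000]
After op 3 tick(9): ref=20.0000 raw=[30.0000 16.0000]
Drift of clock 0 after op 3: 30.0000 - 20.0000 = 10.0000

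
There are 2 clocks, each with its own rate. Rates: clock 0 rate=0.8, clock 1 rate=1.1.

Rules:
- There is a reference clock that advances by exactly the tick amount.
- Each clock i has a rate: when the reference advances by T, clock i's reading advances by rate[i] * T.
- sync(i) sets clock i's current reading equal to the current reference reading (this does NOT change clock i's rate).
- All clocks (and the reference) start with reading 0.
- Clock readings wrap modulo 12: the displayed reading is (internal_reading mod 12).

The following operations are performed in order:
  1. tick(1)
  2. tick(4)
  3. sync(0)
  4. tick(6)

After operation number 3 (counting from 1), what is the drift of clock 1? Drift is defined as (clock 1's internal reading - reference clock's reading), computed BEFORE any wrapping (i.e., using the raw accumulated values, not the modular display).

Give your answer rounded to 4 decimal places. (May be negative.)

Answer: 0.5000

Derivation:
After op 1 tick(1): ref=1.0000 raw=[0.8000 1.1000]
After op 2 tick(4): ref=5.0000 raw=[4.0000 5.5000]
After op 3 sync(0): ref=5.0000 raw=[5.0000 5.5000]
Drift of clock 1 after op 3: 5.5000 - 5.0000 = 0.5000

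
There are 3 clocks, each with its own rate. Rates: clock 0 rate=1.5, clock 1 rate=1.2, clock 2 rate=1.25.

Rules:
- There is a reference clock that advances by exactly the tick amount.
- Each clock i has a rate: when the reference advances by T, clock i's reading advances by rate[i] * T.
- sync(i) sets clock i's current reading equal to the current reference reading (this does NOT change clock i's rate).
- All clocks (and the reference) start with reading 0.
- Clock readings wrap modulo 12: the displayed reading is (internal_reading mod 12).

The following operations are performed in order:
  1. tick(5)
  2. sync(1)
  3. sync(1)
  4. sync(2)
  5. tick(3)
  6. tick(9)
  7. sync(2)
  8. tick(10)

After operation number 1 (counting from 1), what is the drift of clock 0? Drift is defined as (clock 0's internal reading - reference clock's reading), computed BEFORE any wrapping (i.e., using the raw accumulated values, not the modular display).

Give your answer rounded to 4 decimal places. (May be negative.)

After op 1 tick(5): ref=5.0000 raw=[7.5000 6.0000 6.2500]
Drift of clock 0 after op 1: 7.5000 - 5.0000 = 2.5000

Answer: 2.5000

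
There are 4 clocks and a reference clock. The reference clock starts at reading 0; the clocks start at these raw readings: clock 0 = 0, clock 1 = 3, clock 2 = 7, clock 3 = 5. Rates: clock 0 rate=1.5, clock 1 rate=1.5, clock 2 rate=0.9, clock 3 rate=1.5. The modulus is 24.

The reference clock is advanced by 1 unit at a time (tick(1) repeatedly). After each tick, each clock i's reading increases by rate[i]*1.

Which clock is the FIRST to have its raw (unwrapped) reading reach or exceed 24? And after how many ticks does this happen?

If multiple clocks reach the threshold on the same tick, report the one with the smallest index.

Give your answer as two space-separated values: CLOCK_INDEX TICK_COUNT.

clock 0: start=0, rate=1.5, needs 24-0 = 24; ticks = ceil(24/1.5) = ceil(16.0000) = 16; reading at tick 16 = 0 + 1.5*16 = 24.0000
clock 1: start=3, rate=1.5, needs 24-3 = 21; ticks = ceil(21/1.5) = ceil(14.0000) = 14; reading at tick 14 = 3 + 1.5*14 = 24.0000
clock 2: start=7, rate=0.9, needs 24-7 = 17; ticks = ceil(17/0.9) = ceil(18.8889) = 19; reading at tick 19 = 7 + 0.9*19 = 24.1000
clock 3: start=5, rate=1.5, needs 24-5 = 19; ticks = ceil(19/1.5) = ceil(12.6667) = 13; reading at tick 13 = 5 + 1.5*13 = 24.5000
Minimum tick count = 13; winners = [3]; smallest index = 3

Answer: 3 13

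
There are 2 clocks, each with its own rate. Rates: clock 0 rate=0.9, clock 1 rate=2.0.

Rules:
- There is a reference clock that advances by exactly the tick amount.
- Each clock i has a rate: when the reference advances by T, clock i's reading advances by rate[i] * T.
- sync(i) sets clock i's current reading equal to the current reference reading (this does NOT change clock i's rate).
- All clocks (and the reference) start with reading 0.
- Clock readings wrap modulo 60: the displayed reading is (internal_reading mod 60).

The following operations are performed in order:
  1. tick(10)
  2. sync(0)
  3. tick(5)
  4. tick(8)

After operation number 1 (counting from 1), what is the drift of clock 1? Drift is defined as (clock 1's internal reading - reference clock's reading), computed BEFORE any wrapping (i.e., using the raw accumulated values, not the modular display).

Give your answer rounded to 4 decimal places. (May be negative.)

Answer: 10.0000

Derivation:
After op 1 tick(10): ref=10.0000 raw=[9.0000 20.0000]
Drift of clock 1 after op 1: 20.0000 - 10.0000 = 10.0000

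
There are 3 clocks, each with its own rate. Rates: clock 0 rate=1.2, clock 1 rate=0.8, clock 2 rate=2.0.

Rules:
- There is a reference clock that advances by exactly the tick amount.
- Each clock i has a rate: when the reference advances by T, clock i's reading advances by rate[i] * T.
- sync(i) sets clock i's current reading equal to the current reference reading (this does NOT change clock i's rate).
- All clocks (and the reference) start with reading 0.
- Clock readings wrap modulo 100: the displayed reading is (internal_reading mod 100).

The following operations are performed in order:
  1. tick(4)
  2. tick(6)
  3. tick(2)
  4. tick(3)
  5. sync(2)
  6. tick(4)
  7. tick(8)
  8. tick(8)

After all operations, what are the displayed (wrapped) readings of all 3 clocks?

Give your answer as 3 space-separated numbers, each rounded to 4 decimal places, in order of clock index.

After op 1 tick(4): ref=4.0000 raw=[4.8000 3.2000 8.0000]
After op 2 tick(6): ref=10.0000 raw=[12.0000 8.0000 20.0000]
After op 3 tick(2): ref=12.0000 raw=[14.4000 9.6000 24.0000]
After op 4 tick(3): ref=15.0000 raw=[18.0000 12.0000 30.0000]
After op 5 sync(2): ref=15.0000 raw=[18.0000 12.0000 15.0000]
After op 6 tick(4): ref=19.0000 raw=[22.8000 15.2000 23.0000]
After op 7 tick(8): ref=27.0000 raw=[32.4000 21.6000 39.0000]
After op 8 tick(8): ref=35.0000 raw=[42.0000 28.0000 55.0000]
Wrap final raw readings (mod 100): 42.0000 mod 100 = 42.0000; 28.0000 mod 100 = 28.0000; 55.0000 mod 100 = 55.0000

Answer: 42.0000 28.0000 55.0000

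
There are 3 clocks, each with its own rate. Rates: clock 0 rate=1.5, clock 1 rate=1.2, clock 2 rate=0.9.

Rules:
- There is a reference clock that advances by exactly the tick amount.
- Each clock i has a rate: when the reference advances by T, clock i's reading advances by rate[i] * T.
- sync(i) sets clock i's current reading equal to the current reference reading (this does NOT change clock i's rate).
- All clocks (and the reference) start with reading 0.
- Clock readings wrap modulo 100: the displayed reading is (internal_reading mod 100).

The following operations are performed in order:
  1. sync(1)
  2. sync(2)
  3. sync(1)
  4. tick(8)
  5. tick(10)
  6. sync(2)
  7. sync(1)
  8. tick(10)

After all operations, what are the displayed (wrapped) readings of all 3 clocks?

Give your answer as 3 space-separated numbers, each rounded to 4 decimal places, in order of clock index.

After op 1 sync(1): ref=0.0000 raw=[0.0000 0.0000 0.0000]
After op 2 sync(2): ref=0.0000 raw=[0.0000 0.0000 0.0000]
After op 3 sync(1): ref=0.0000 raw=[0.0000 0.0000 0.0000]
After op 4 tick(8): ref=8.0000 raw=[12.0000 9.6000 7.2000]
After op 5 tick(10): ref=18.0000 raw=[27.0000 21.6000 16.2000]
After op 6 sync(2): ref=18.0000 raw=[27.0000 21.6000 18.0000]
After op 7 sync(1): ref=18.0000 raw=[27.0000 18.0000 18.0000]
After op 8 tick(10): ref=28.0000 raw=[42.0000 30.0000 27.0000]
Wrap final raw readings (mod 100): 42.0000 mod 100 = 42.0000; 30.0000 mod 100 = 30.0000; 27.0000 mod 100 = 27.0000

Answer: 42.0000 30.0000 27.0000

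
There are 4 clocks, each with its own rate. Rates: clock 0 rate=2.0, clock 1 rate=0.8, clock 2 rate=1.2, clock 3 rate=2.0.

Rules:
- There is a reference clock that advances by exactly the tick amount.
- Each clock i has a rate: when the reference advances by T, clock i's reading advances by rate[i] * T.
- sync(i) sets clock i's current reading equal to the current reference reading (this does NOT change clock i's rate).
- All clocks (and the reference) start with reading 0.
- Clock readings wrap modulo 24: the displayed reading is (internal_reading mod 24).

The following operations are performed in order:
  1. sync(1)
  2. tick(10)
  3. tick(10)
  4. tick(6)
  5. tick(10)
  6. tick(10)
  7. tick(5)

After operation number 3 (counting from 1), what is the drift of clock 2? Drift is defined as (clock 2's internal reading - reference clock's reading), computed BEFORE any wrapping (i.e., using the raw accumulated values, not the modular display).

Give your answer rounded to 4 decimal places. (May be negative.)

After op 1 sync(1): ref=0.0000 raw=[0.0000 0.0000 0.0000 0.0000]
After op 2 tick(10): ref=10.0000 raw=[20.0000 8.0000 12.0000 20.0000]
After op 3 tick(10): ref=20.0000 raw=[40.0000 16.0000 24.0000 40.0000]
Drift of clock 2 after op 3: 24.0000 - 20.0000 = 4.0000

Answer: 4.0000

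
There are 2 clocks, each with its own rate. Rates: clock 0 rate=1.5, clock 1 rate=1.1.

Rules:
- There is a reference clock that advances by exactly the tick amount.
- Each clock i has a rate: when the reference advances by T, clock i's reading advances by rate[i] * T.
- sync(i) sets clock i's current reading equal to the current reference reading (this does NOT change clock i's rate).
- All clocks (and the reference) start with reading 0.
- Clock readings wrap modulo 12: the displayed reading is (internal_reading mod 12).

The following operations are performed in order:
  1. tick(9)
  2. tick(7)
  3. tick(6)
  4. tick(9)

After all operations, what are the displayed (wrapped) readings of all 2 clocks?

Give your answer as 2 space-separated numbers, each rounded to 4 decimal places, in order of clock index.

After op 1 tick(9): ref=9.0000 raw=[13.5000 9.9000]
After op 2 tick(7): ref=16.0000 raw=[24.0000 17.6000]
After op 3 tick(6): ref=22.0000 raw=[33.0000 24.2000]
After op 4 tick(9): ref=31.0000 raw=[46.5000 34.1000]
Wrap final raw readings (mod 12): 46.5000 mod 12 = 10.5000; 34.1000 mod 12 = 10.1000

Answer: 10.5000 10.1000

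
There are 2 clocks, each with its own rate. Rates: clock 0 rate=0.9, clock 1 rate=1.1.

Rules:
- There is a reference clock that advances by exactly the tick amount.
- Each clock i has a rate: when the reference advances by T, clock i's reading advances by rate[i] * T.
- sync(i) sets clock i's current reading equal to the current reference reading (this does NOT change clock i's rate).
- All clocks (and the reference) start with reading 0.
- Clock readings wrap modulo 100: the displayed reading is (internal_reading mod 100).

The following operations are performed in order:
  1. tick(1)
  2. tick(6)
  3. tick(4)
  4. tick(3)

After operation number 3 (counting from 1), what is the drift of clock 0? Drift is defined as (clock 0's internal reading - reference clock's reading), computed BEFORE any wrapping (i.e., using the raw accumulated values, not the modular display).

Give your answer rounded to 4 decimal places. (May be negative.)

After op 1 tick(1): ref=1.0000 raw=[0.9000 1.1000]
After op 2 tick(6): ref=7.0000 raw=[6.3000 7.7000]
After op 3 tick(4): ref=11.0000 raw=[9.9000 12.1000]
Drift of clock 0 after op 3: 9.9000 - 11.0000 = -1.1000

Answer: -1.1000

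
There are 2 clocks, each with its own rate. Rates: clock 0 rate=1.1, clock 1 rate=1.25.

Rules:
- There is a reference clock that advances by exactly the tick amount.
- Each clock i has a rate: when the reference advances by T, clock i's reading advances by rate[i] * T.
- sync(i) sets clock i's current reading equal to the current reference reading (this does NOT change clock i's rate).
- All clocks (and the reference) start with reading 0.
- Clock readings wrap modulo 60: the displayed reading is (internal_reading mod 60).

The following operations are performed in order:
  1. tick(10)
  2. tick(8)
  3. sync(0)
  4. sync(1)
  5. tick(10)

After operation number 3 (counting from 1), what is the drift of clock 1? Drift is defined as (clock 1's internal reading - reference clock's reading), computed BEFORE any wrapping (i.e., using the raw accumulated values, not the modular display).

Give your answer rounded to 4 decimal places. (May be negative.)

After op 1 tick(10): ref=10.0000 raw=[11.0000 12.5000]
After op 2 tick(8): ref=18.0000 raw=[19.8000 22.5000]
After op 3 sync(0): ref=18.0000 raw=[18.0000 22.5000]
Drift of clock 1 after op 3: 22.5000 - 18.0000 = 4.5000

Answer: 4.5000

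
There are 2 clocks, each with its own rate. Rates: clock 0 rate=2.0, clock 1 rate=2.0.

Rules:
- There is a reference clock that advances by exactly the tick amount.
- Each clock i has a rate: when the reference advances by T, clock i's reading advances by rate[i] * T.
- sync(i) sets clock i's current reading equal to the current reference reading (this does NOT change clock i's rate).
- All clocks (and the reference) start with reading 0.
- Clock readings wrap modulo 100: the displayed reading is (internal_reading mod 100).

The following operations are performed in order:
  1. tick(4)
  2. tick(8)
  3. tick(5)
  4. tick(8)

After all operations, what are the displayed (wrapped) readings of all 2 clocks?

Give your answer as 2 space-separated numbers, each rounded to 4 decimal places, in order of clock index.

After op 1 tick(4): ref=4.0000 raw=[8.0000 8.0000]
After op 2 tick(8): ref=12.0000 raw=[24.0000 24.0000]
After op 3 tick(5): ref=17.0000 raw=[34.0000 34.0000]
After op 4 tick(8): ref=25.0000 raw=[50.0000 50.0000]
Wrap final raw readings (mod 100): 50.0000 mod 100 = 50.0000; 50.0000 mod 100 = 50.0000

Answer: 50.0000 50.0000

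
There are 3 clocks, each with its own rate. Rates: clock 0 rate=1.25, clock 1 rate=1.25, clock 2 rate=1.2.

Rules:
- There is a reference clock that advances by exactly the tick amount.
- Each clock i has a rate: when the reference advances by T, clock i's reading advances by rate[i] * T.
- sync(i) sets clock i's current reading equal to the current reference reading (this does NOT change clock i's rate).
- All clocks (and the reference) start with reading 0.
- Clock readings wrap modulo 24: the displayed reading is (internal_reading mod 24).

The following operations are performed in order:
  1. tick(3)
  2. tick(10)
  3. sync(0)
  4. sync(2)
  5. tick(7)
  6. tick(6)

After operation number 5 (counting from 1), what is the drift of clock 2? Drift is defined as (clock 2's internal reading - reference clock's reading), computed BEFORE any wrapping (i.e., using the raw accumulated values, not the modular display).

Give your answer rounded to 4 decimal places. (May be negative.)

Answer: 1.4000

Derivation:
After op 1 tick(3): ref=3.0000 raw=[3.7500 3.7500 3.6000]
After op 2 tick(10): ref=13.0000 raw=[16.2500 16.2500 15.6000]
After op 3 sync(0): ref=13.0000 raw=[13.0000 16.2500 15.6000]
After op 4 sync(2): ref=13.0000 raw=[13.0000 16.2500 13.0000]
After op 5 tick(7): ref=20.0000 raw=[21.7500 25.0000 21.4000]
Drift of clock 2 after op 5: 21.4000 - 20.0000 = 1.4000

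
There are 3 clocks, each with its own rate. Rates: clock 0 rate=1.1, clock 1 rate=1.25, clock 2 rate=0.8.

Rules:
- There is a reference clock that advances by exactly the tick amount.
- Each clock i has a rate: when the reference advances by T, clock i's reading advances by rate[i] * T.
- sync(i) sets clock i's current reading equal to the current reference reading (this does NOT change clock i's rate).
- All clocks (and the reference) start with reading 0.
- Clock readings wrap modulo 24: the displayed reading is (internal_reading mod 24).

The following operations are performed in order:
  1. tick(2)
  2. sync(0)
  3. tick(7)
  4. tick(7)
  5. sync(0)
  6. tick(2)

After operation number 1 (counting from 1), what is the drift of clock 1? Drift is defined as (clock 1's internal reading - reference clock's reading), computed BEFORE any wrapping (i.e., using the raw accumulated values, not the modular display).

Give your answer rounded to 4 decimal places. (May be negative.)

Answer: 0.5000

Derivation:
After op 1 tick(2): ref=2.0000 raw=[2.2000 2.5000 1.6000]
Drift of clock 1 after op 1: 2.5000 - 2.0000 = 0.5000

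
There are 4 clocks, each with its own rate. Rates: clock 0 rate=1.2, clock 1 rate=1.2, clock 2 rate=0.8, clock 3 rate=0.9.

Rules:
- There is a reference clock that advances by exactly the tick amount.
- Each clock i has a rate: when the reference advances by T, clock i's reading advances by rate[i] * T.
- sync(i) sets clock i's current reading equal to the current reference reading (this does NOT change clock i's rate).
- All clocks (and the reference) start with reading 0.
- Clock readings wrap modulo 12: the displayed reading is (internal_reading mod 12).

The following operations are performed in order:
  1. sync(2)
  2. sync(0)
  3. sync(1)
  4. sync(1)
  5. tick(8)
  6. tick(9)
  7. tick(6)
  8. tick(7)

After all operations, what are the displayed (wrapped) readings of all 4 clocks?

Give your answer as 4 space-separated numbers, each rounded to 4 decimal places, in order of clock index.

After op 1 sync(2): ref=0.0000 raw=[0.0000 0.0000 0.0000 0.0000]
After op 2 sync(0): ref=0.0000 raw=[0.0000 0.0000 0.0000 0.0000]
After op 3 sync(1): ref=0.0000 raw=[0.0000 0.0000 0.0000 0.0000]
After op 4 sync(1): ref=0.0000 raw=[0.0000 0.0000 0.0000 0.0000]
After op 5 tick(8): ref=8.0000 raw=[9.6000 9.6000 6.4000 7.2000]
After op 6 tick(9): ref=17.0000 raw=[20.4000 20.4000 13.6000 15.3000]
After op 7 tick(6): ref=23.0000 raw=[27.6000 27.6000 18.4000 20.7000]
After op 8 tick(7): ref=30.0000 raw=[36.0000 36.0000 24.0000 27.0000]
Wrap final raw readings (mod 12): 36.0000 mod 12 = 0.0000; 36.0000 mod 12 = 0.0000; 24.0000 mod 12 = 0.0000; 27.0000 mod 12 = 3.0000

Answer: 0.0000 0.0000 0.0000 3.0000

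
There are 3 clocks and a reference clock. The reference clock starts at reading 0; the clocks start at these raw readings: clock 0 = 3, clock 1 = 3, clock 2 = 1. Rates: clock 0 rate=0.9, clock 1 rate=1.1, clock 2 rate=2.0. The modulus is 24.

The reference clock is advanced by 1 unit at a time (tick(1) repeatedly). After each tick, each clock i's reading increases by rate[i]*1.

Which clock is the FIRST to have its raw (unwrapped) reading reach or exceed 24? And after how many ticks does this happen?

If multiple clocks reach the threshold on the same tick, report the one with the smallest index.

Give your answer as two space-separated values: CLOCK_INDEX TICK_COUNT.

clock 0: start=3, rate=0.9, needs 24-3 = 21; ticks = ceil(21/0.9) = ceil(23.3333) = 24; reading at tick 24 = 3 + 0.9*24 = 24.6000
clock 1: start=3, rate=1.1, needs 24-3 = 21; ticks = ceil(21/1.1) = ceil(19.0909) = 20; reading at tick 20 = 3 + 1.1*20 = 25.0000
clock 2: start=1, rate=2.0, needs 24-1 = 23; ticks = ceil(23/2.0) = ceil(11.5000) = 12; reading at tick 12 = 1 + 2.0*12 = 25.0000
Minimum tick count = 12; winners = [2]; smallest index = 2

Answer: 2 12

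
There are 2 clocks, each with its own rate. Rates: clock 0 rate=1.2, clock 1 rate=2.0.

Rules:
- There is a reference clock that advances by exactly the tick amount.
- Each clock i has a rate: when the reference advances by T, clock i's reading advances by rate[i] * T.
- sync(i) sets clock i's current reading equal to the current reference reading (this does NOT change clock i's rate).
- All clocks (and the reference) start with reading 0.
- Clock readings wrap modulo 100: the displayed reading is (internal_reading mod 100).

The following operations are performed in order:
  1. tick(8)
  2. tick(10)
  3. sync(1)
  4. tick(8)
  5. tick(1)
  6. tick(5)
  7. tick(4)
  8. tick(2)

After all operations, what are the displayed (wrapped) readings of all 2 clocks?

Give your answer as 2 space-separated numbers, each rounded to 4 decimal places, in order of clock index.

Answer: 45.6000 58.0000

Derivation:
After op 1 tick(8): ref=8.0000 raw=[9.6000 16.0000]
After op 2 tick(10): ref=18.0000 raw=[21.6000 36.0000]
After op 3 sync(1): ref=18.0000 raw=[21.6000 18.0000]
After op 4 tick(8): ref=26.0000 raw=[31.2000 34.0000]
After op 5 tick(1): ref=27.0000 raw=[32.4000 36.0000]
After op 6 tick(5): ref=32.0000 raw=[38.4000 46.0000]
After op 7 tick(4): ref=36.0000 raw=[43.2000 54.0000]
After op 8 tick(2): ref=38.0000 raw=[45.6000 58.0000]
Wrap final raw readings (mod 100): 45.6000 mod 100 = 45.6000; 58.0000 mod 100 = 58.0000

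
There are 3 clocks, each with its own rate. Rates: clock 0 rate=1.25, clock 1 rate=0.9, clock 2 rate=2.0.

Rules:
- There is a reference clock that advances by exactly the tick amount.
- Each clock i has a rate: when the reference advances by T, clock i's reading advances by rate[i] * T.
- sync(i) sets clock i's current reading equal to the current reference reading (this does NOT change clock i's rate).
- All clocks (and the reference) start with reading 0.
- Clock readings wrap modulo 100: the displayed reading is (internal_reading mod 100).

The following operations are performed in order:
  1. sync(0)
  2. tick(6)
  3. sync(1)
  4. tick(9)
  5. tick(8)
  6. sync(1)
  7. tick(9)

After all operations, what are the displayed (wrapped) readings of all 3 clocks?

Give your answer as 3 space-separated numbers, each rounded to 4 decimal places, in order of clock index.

After op 1 sync(0): ref=0.0000 raw=[0.0000 0.0000 0.0000]
After op 2 tick(6): ref=6.0000 raw=[7.5000 5.4000 12.0000]
After op 3 sync(1): ref=6.0000 raw=[7.5000 6.0000 12.0000]
After op 4 tick(9): ref=15.0000 raw=[18.7500 14.1000 30.0000]
After op 5 tick(8): ref=23.0000 raw=[28.7500 21.3000 46.0000]
After op 6 sync(1): ref=23.0000 raw=[28.7500 23.0000 46.0000]
After op 7 tick(9): ref=32.0000 raw=[40.0000 31.1000 64.0000]
Wrap final raw readings (mod 100): 40.0000 mod 100 = 40.0000; 31.1000 mod 100 = 31.1000; 64.0000 mod 100 = 64.0000

Answer: 40.0000 31.1000 64.0000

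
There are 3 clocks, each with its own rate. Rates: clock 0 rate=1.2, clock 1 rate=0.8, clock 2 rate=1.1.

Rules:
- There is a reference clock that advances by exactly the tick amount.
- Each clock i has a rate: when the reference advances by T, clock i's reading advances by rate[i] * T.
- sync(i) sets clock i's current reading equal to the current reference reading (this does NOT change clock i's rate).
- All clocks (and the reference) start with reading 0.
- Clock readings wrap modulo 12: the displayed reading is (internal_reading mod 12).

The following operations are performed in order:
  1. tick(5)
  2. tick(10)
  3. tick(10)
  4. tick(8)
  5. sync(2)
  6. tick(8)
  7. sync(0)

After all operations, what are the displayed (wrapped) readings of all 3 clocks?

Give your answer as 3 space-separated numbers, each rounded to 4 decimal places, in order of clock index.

Answer: 5.0000 8.8000 5.8000

Derivation:
After op 1 tick(5): ref=5.0000 raw=[6.0000 4.0000 5.5000]
After op 2 tick(10): ref=15.0000 raw=[18.0000 12.0000 16.5000]
After op 3 tick(10): ref=25.0000 raw=[30.0000 20.0000 27.5000]
After op 4 tick(8): ref=33.0000 raw=[39.6000 26.4000 36.3000]
After op 5 sync(2): ref=33.0000 raw=[39.6000 26.4000 33.0000]
After op 6 tick(8): ref=41.0000 raw=[49.2000 32.8000 41.8000]
After op 7 sync(0): ref=41.0000 raw=[41.0000 32.8000 41.8000]
Wrap final raw readings (mod 12): 41.0000 mod 12 = 5.0000; 32.8000 mod 12 = 8.8000; 41.8000 mod 12 = 5.8000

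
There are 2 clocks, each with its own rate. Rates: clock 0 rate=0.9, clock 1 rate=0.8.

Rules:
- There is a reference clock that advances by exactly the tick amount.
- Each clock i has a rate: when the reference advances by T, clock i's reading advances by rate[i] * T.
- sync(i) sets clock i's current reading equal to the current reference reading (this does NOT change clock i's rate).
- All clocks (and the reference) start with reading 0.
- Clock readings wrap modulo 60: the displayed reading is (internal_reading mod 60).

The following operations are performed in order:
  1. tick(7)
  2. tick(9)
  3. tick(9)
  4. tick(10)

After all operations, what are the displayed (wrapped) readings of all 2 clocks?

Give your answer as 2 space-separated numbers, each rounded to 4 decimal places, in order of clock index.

After op 1 tick(7): ref=7.0000 raw=[6.3000 5.6000]
After op 2 tick(9): ref=16.0000 raw=[14.4000 12.8000]
After op 3 tick(9): ref=25.0000 raw=[22.5000 20.0000]
After op 4 tick(10): ref=35.0000 raw=[31.5000 28.0000]
Wrap final raw readings (mod 60): 31.5000 mod 60 = 31.5000; 28.0000 mod 60 = 28.0000

Answer: 31.5000 28.0000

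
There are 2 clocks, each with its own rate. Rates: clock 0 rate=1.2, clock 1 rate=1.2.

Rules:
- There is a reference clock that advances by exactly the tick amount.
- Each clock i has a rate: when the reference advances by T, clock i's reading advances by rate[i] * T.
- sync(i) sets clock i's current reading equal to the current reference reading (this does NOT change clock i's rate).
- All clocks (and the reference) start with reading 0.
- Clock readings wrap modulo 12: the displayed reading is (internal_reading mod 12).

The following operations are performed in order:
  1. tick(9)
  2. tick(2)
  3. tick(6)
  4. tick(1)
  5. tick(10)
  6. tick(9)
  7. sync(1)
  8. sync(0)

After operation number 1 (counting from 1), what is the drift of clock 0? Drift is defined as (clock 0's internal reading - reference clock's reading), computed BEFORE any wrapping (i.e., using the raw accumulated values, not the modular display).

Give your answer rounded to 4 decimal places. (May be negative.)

After op 1 tick(9): ref=9.0000 raw=[10.8000 10.8000]
Drift of clock 0 after op 1: 10.8000 - 9.0000 = 1.8000

Answer: 1.8000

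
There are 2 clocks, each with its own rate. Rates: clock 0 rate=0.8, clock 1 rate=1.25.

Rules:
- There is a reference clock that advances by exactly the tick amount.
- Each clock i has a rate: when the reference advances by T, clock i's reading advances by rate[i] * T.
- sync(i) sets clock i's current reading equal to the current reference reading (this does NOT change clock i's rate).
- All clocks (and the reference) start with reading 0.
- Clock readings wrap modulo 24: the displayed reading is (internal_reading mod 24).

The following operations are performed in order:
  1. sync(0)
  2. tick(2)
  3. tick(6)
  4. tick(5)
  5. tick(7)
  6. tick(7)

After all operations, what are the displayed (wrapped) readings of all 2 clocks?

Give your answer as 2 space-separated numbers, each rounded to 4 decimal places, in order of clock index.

After op 1 sync(0): ref=0.0000 raw=[0.0000 0.0000]
After op 2 tick(2): ref=2.0000 raw=[1.6000 2.5000]
After op 3 tick(6): ref=8.0000 raw=[6.4000 10.0000]
After op 4 tick(5): ref=13.0000 raw=[10.4000 16.2500]
After op 5 tick(7): ref=20.0000 raw=[16.0000 25.0000]
After op 6 tick(7): ref=27.0000 raw=[21.6000 33.7500]
Wrap final raw readings (mod 24): 21.6000 mod 24 = 21.6000; 33.7500 mod 24 = 9.7500

Answer: 21.6000 9.7500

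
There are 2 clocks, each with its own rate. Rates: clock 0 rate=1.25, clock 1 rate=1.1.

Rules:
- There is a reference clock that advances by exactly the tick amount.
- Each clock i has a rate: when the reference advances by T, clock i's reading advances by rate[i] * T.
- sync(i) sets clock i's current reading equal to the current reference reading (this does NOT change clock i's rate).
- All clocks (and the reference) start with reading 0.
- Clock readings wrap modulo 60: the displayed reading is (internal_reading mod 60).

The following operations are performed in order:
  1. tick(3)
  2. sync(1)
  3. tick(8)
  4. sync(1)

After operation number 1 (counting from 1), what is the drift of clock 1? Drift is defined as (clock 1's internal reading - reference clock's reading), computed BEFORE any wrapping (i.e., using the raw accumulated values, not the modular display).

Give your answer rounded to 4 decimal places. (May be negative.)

After op 1 tick(3): ref=3.0000 raw=[3.7500 3.3000]
Drift of clock 1 after op 1: 3.3000 - 3.0000 = 0.3000

Answer: 0.3000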